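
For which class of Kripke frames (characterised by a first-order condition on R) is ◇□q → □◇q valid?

This is the .2 axiom.
It corresponds to convergence: ∀x ∀y ∀z (Rxy ∧ Rxz → ∃w (Ryw ∧ Rzw)).

Convergence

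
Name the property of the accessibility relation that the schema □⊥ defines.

This schema is the Ver axiom.
Its frame correspondent is emptiness of R — ∀x ∀y ¬Rxy.

emptiness of R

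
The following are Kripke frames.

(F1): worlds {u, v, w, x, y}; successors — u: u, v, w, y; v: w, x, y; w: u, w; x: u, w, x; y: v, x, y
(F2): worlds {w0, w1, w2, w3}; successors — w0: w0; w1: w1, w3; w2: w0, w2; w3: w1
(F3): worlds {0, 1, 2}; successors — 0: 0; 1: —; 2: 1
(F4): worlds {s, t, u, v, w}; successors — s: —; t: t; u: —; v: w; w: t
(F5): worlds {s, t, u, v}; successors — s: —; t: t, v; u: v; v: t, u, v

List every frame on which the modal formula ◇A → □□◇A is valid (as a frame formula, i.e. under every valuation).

(F3)

Frame correspondent (Sahlqvist): ∀x ∀y ∀z ((xRy ∧ xR²z) → ∃w (y = w ∧ zRw)) — i.e. a generalized confluence (Geach) condition.
(F1): fails — uRu, uR²v but no t with u=t and vRt.
(F2): fails — w1Rw3, w1R²w3 but no w with w3=w and w3Rw.
(F3): ✓.
(F4): fails — vRw, vR²t but no w* with w=w* and tRw*.
(F5): fails — tRt, tR²u but no w with t=w and uRw.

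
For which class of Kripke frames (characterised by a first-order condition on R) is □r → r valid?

reflexivity: ∀x Rxx

Suppose □r→r is valid. At any x set V(r)={w : Rxw}. Then □r holds at x, so r holds at x, i.e. Rxx.
The converse is a direct semantic check.
So the correspondent is reflexivity.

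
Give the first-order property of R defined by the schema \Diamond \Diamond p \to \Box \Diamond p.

This is a Sahlqvist (Geach-type) schema ◇^2□^0p → □^1◇^1p.
First-order correspondent: \forall x \forall y \forall z ((x R^2 y \wedge xRz) \to \exists w (y = w \wedge zRw)).

\forall x \forall y \forall z ((x R^2 y \wedge xRz) \to \exists w (y = w \wedge zRw))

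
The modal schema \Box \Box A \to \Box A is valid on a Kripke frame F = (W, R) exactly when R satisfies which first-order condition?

density: \forall x \forall y (Rxy \to \exists z (Rxz \wedge Rzy))

Suppose □□A→□A is valid. Take Rxy and set V(A)={w : xR²w}. Then □□A at x, so □A at x, so A at y, i.e. ∃z(Rxz∧Rzy).
Conversely, on a frame with density the schema holds at every world under every valuation.
So the correspondent is density.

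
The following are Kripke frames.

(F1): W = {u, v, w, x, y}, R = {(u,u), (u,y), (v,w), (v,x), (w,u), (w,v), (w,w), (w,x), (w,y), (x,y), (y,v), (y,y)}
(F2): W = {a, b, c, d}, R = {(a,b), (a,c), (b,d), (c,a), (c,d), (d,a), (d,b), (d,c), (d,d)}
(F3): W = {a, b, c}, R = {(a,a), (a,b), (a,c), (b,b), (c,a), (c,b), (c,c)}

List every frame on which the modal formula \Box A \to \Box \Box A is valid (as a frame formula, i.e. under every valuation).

(F3)

The schema corresponds to transitivity: \forall x \forall y \forall z (Rxy \wedge Ryz \to Rxz).
(F1): fails — Rvw and Rwu but not Rvu.
(F2): fails — Rcd and Rdc but not Rcc.
(F3): holds.
Valid on: (F3).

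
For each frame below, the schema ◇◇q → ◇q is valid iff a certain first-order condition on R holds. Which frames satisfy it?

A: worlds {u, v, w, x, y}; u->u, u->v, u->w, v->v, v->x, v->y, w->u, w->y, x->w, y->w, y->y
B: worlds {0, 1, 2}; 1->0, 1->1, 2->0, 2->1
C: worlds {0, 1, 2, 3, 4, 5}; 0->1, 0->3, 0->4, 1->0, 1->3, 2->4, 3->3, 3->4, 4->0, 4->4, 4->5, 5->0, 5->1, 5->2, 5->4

B

This is the axiom for a generalized confluence (Geach) condition; its first-order frame correspondent is ∀x ∀y (xR²y → ∃w (y = w ∧ xRw)).
A: fails — uR²x but no t with x=t and uRt.
B: satisfies the condition.
C: fails — 0R²0 but no w with 0=w and 0Rw.
Valid on: B.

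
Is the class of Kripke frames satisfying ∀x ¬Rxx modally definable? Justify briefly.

Any modally definable frame class is closed under surjective bounded morphisms.
The 2-cycle (worlds a,b with a→b→a) is irreflexive, and the map sending every world to a single reflexive point • is a surjective bounded morphism (forth: every edge maps to (•,•); back: every world has a successor). So any modal formula valid on the 2-cycle is also valid on the reflexive point, which is not irreflexive.
So the class is not modally definable.

Not definable by any modal formula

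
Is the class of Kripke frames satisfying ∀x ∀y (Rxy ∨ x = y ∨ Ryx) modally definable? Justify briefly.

Any modally definable frame class is closed under disjoint unions.
Take 4 disjoint single-world reflexive frames: each is trivially connected, but their disjoint union has 4 worlds with no edge between distinct components, so it is not connected.
So no modal formula (or set of formulas) defines exactly the connected frames.

Not definable by any modal formula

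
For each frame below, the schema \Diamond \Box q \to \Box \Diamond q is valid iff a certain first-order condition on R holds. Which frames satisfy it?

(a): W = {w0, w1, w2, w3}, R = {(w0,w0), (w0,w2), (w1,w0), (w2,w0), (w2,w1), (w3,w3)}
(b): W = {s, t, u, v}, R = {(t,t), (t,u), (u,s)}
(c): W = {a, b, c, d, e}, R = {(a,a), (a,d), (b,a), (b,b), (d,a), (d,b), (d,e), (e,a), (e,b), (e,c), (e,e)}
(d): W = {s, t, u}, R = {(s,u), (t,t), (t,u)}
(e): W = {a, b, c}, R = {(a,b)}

(a)

The schema corresponds to convergence: \forall x \forall y \forall z (Rxy \wedge Rxz \to \exists w (Ryw \wedge Rzw)).
(a): condition met.
(b): fails — Rtt and Rtu but t and u have no common successor.
(c): fails — Reb and Rec but b and c have no common successor.
(d): fails — Rsu and Rsu but u and u have no common successor.
(e): fails — Rab and Rab but b and b have no common successor.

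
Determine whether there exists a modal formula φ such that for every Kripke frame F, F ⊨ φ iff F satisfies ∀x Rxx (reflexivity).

Yes, by □q → q

Yes: it is reflexivity, defined by the T schema □q → q.
Suppose □q→q is valid. At any x set V(q)={w : Rxw}. Then □q holds at x, so q holds at x, i.e. Rxx.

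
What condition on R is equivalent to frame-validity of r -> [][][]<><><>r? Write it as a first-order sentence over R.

This is a Sahlqvist (Geach-type) schema ◇^0□^0r → □^3◇^3r.
First-order correspondent: forall x forall z (x R^3 z -> exists w (x = w & z R^3 w)).

forall x forall z (x R^3 z -> exists w (x = w & z R^3 w))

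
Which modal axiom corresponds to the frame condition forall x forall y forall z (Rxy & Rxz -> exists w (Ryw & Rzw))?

A defining formula is ◇□r → □◇r (the .2 axiom).

◇□r → □◇r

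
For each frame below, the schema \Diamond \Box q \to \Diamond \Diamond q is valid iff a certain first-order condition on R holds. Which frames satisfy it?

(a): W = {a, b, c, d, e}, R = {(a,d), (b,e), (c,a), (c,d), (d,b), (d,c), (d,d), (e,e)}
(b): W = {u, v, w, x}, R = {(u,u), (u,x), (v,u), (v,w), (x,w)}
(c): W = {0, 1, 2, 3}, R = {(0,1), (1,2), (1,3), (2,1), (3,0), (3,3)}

The schema corresponds to a generalized confluence (Geach) condition: \forall x \forall y (xRy \to \exists w (yRw \wedge x R^2 w)).
(a): holds.
(b): fails — vRw but no t with wRt and vR²t.
(c): holds.
Valid on: (a), (c).

(a), (c)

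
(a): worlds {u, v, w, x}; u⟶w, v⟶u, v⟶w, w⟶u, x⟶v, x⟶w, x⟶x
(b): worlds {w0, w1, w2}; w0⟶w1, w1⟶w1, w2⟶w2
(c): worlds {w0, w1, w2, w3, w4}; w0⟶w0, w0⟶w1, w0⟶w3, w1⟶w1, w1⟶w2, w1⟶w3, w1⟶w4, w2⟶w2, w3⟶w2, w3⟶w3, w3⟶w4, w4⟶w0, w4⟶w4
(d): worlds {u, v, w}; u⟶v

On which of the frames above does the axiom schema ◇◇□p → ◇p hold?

This is the axiom for a generalized confluence (Geach) condition; its first-order frame correspondent is ∀x ∀y (xR²y → ∃w (yRw ∧ xRw)).
(a): fails — xR²w but no t with wRt and xRt.
(b): ✓.
(c): fails — w0R²w2 but no w with w2Rw and w0Rw.
(d): ✓.
Valid on: (b), (d).

(b), (d)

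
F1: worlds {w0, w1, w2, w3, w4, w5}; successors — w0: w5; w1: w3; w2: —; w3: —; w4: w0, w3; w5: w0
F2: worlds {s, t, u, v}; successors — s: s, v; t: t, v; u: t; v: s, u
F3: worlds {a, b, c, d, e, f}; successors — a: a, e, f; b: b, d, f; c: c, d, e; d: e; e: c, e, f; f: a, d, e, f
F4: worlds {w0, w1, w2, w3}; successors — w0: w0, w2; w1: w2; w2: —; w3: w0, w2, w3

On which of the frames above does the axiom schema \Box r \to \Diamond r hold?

F2, F3

This is the axiom for seriality; its first-order frame correspondent is \forall x \exists y Rxy.
F1: fails — world w2 has no successor.
F2: condition met.
F3: condition met.
F4: fails — world w2 has no successor.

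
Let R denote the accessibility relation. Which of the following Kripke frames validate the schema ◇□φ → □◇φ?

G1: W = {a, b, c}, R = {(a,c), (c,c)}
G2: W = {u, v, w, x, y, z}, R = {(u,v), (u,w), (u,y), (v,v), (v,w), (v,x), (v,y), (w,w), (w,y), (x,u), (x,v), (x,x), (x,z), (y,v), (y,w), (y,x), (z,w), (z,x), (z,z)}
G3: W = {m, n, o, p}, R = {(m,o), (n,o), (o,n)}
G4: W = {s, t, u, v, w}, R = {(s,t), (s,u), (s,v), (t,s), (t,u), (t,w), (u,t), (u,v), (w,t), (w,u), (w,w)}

The schema corresponds to convergence: ∀x ∀y ∀z (Rxy ∧ Rxz → ∃w (Ryw ∧ Rzw)).
G1: satisfies the condition.
G2: fails — Rvx and Rvw but x and w have no common successor.
G3: satisfies the condition.
G4: fails — Rsv and Rsv but v and v have no common successor.
Valid on: G1, G3.

G1, G3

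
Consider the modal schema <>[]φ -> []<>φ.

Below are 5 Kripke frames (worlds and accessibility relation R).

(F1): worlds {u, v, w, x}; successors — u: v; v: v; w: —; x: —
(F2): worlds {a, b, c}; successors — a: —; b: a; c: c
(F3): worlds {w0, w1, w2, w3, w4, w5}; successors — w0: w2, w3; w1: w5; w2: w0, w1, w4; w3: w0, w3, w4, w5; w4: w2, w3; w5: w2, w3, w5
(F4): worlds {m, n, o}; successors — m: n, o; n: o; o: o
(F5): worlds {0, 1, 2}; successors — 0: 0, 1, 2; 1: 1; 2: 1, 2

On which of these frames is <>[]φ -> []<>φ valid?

(F1), (F4), (F5)

This is the axiom for convergence; its first-order frame correspondent is forall x forall y forall z (Rxy & Rxz -> exists w (Ryw & Rzw)).
(F1): holds.
(F2): fails — Rba and Rba but a and a have no common successor.
(F3): fails — Rw2w4 and Rw2w1 but w4 and w1 have no common successor.
(F4): holds.
(F5): holds.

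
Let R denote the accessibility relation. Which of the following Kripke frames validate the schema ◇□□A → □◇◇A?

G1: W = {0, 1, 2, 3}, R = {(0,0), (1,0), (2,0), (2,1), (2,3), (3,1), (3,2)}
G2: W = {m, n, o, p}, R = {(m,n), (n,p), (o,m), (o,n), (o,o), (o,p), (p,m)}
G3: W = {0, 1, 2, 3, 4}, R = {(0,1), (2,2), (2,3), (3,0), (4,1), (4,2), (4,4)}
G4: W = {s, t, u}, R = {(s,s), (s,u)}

G1

Frame correspondent (Sahlqvist): ∀x ∀y ∀z ((xRy ∧ xRz) → ∃w (yR²w ∧ zR²w)) — i.e. a generalized confluence (Geach) condition.
G1: satisfies the condition.
G2: fails — oRm, oRn but no w with mR²w and nR²w.
G3: fails — 0R1, 0R1 but no w with 1R²w and 1R²w.
G4: fails — sRs, sRu but no w with sR²w and uR²w.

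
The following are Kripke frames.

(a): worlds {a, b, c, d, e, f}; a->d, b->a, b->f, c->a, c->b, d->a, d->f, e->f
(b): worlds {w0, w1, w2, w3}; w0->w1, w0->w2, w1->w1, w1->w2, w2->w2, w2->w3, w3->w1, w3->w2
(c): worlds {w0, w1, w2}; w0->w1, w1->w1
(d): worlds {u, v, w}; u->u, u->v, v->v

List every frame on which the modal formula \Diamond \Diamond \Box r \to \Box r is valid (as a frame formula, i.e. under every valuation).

Frame correspondent (Sahlqvist): \forall x \forall y \forall z ((x R^2 y \wedge xRz) \to \exists w (yRw \wedge z = w)) — i.e. a generalized confluence (Geach) condition.
(a): fails — aR²f, aRd but no w with fRw and d=w.
(b): fails — w0R²w2, w0Rw1 but no w with w2Rw and w1=w.
(c): ✓.
(d): fails — uR²v, uRu but no t with vRt and u=t.

(c)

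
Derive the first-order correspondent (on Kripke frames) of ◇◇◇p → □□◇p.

∀x ∀y ∀z ((xR³y ∧ xR²z) → ∃w (y = w ∧ zRw))

This is a Sahlqvist (Geach-type) schema ◇^3□^0p → □^2◇^1p.
Minimal-valuation argument: fix x; take any y with xR^3y and any z with xR^2z. Set V(p) to the set of worlds R-reachable from y in exactly 0 steps. Then □^0p holds at y, so the antecedent holds at x; validity forces ◇^1p at z, giving a w with zR^1w and yR^0w.
First-order correspondent: ∀x ∀y ∀z ((xR³y ∧ xR²z) → ∃w (y = w ∧ zRw)).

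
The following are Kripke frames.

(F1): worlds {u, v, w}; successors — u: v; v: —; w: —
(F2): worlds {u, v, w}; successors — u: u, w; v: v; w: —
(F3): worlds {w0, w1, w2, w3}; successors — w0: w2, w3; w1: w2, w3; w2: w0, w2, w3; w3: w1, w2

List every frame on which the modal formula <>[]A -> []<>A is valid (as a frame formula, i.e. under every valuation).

This is the axiom for convergence; its first-order frame correspondent is forall x forall y forall z (Rxy & Rxz -> exists w (Ryw & Rzw)).
(F1): fails — Ruv and Ruv but v and v have no common successor.
(F2): fails — Ruw and Ruw but w and w have no common successor.
(F3): condition met.
Valid on: (F3).

(F3)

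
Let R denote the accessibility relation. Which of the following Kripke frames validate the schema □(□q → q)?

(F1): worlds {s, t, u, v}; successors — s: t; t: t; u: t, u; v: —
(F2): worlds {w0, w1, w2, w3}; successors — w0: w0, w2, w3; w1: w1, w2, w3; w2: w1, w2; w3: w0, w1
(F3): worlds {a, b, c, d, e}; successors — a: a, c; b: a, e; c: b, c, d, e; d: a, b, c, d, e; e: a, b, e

(F1)

This is the axiom for shift-reflexivity; its first-order frame correspondent is ∀x ∀y (Rxy → Ryy).
(F1): condition met.
(F2): fails — Rw1w3 but not Rw3w3.
(F3): fails — Reb but not Rbb.
Valid on: (F1).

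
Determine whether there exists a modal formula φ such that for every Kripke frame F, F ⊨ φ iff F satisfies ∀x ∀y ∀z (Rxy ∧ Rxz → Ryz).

The condition is the Euclidean property. A defining modal formula is ◇r → □◇r.
Suppose ◇r→□◇r is valid. Take Rxy, Rxz and set V(r)={y}. Then ◇r at x, so □◇r at x, so ◇r at z, so some w with Rzw has r; w=y, i.e. Rzy. By symmetry of the argument, Ryz.

Definable; ◇r → □◇r defines it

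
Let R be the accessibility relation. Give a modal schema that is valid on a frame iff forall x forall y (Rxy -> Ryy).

This is shift-reflexivity; the standard corresponding axiom is T□: □(□ψ → ψ).
Suppose □(□ψ→ψ) is valid. Take Rxy and set V(ψ)={w : Ryw}. Then at y, □ψ holds; since □(□ψ→ψ) at x, □ψ→ψ at y, so ψ at y, i.e. Ryy.

□(□ψ → ψ)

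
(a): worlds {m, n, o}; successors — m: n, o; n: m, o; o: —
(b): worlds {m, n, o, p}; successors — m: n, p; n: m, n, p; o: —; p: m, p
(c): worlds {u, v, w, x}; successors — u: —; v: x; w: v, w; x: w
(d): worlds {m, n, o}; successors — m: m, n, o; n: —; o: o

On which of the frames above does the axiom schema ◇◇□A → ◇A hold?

(b)

Frame correspondent (Sahlqvist): ∀x ∀y (xR²y → ∃w (yRw ∧ xRw)) — i.e. a generalized confluence (Geach) condition.
(a): fails — mR²o but no w with oRw and mRw.
(b): satisfies the condition.
(c): fails — vR²w but no t with wRt and vRt.
(d): fails — mR²n but no w with nRw and mRw.
Valid on: (b).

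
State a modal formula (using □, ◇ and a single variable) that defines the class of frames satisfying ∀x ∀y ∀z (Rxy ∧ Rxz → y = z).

The condition is partial functionality. The CD schema ◇q → □q defines it.
Suppose ◇q→□q is valid. Take Rxy, Rxz and set V(q)={y}. Then ◇q at x, so □q at x, so q at z, i.e. z=y.

◇q → □q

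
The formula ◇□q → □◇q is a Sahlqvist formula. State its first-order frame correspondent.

Suppose ◇□q→□◇q is valid. Take Rxy, Rxz and set V(q)={w : Ryw}. Then □q at y so ◇□q at x, so □◇q at x, so ◇q at z, giving w with Rzw and Ryw.
The converse is a direct semantic check.
So the correspondent is convergence.

convergence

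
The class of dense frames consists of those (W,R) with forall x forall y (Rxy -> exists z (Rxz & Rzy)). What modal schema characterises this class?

The condition is density. The C4 schema □□q → □q defines it.
Suppose □□q→□q is valid. Take Rxy and set V(q)={w : xR²w}. Then □□q at x, so □q at x, so q at y, i.e. ∃z(Rxz∧Rzy).

□□q → □q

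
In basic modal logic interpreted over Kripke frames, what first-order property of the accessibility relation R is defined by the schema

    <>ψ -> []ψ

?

This is the CD axiom.
It corresponds to partial functionality: forall x forall y forall z (Rxy & Rxz -> y = z).

partial functionality: forall x forall y forall z (Rxy & Rxz -> y = z)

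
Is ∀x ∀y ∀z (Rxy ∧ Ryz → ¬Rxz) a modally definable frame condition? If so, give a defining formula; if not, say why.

If a class were modally definable it would be closed under surjective bounded morphisms (Goldblatt–Thomason).
The 5-cycle (worlds a,b,c,d,e with a→b→c→d→e→a) is intransitive. Mapping every world to a single reflexive point • is a surjective bounded morphism; the reflexive point is not intransitive (R••∧R•• but R••).
So no modal formula (or set of formulas) defines exactly the intransitive frames.

Not definable by any modal formula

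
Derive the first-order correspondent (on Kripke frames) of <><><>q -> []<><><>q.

forall x forall y forall z ((x R^3 y & xRz) -> exists w (y = w & z R^3 w))

This is a Sahlqvist (Geach-type) schema ◇^3□^0q → □^1◇^3q.
First-order correspondent: forall x forall y forall z ((x R^3 y & xRz) -> exists w (y = w & z R^3 w)).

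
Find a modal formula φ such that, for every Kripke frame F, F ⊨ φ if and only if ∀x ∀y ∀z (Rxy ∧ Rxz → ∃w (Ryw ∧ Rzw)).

This is convergence; the standard corresponding axiom is .2: ◇□ψ → □◇ψ.
Suppose ◇□ψ→□◇ψ is valid. Take Rxy, Rxz and set V(ψ)={w : Ryw}. Then □ψ at y so ◇□ψ at x, so □◇ψ at x, so ◇ψ at z, giving w with Rzw and Ryw.

◇□ψ → □◇ψ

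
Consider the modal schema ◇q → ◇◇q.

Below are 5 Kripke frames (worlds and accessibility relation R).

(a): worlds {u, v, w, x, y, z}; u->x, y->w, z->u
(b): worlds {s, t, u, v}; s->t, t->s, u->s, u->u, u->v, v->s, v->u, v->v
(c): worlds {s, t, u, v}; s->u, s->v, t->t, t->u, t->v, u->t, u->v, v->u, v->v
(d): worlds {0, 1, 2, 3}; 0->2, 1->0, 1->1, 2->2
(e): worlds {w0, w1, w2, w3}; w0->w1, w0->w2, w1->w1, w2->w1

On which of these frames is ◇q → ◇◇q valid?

The schema corresponds to a generalized confluence (Geach) condition: ∀x ∀y (xRy → ∃w (y = w ∧ xR²w)).
(a): fails — uRx but no t with x=t and uR²t.
(b): fails — sRt but no w with t=w and sR²w.
(c): ✓.
(d): ✓.
(e): fails — w0Rw2 but no w with w2=w and w0R²w.
Valid on: (c), (d).

(c), (d)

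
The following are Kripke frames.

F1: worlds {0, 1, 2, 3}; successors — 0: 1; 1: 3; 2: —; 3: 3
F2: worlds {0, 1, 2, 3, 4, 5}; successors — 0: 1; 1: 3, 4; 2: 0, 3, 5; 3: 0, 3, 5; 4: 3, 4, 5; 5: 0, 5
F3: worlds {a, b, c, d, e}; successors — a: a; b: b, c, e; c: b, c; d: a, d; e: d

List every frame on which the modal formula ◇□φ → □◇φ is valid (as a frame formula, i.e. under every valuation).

Frame correspondent (Sahlqvist): ∀x ∀y ∀z (Rxy ∧ Rxz → ∃w (Ryw ∧ Rzw)) — i.e. convergence.
F1: holds.
F2: fails — R25 and R20 but 5 and 0 have no common successor.
F3: fails — Rbc and Rbe but c and e have no common successor.

F1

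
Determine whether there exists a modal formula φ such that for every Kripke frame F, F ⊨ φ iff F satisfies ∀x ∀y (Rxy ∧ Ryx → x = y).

Any modally definable frame class is closed under surjective bounded morphisms.
The 4-cycle (worlds s,t,u,v with s→t→u→v→s) is antisymmetric. Sending even-indexed worlds to s and odd-indexed worlds to t is a surjective bounded morphism onto the two-world frame with s↔t, which is not antisymmetric.
So no modal formula (or set of formulas) defines exactly the antisymmetric frames.

Not definable by any modal formula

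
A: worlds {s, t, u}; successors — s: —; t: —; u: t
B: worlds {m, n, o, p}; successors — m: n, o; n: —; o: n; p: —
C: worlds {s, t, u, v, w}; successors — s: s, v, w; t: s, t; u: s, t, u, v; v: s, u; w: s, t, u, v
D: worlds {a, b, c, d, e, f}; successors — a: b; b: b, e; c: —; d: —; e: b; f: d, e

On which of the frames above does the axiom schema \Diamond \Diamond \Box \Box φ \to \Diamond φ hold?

A, C, D

This is the axiom for a generalized confluence (Geach) condition; its first-order frame correspondent is \forall x \forall y (x R^2 y \to \exists w (y R^2 w \wedge xRw)).
A: satisfies the condition.
B: fails — mR²n but no w with nR²w and mRw.
C: satisfies the condition.
D: satisfies the condition.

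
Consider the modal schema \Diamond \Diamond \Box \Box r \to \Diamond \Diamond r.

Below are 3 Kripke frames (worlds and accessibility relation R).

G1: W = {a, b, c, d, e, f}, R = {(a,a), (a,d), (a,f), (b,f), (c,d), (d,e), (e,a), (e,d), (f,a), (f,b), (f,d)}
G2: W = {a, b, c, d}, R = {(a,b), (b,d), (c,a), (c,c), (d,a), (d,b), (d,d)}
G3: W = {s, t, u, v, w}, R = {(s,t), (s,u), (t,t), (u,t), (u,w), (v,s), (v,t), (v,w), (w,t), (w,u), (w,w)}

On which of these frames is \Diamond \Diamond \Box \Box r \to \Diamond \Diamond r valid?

The schema corresponds to a generalized confluence (Geach) condition: \forall x \forall y (x R^2 y \to \exists w (y R^2 w \wedge x R^2 w)).
G1: holds.
G2: fails — cR²a but no w with aR²w and cR²w.
G3: holds.

G1, G3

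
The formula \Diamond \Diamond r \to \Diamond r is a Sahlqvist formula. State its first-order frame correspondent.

transitivity: \forall x \forall y \forall z (Rxy \wedge Ryz \to Rxz)

This is frame-equivalent to □r → □□r (substitute ¬r for r and contrapose).
Suppose □r→□□r is valid. Take Rxy, Ryz and set V(r)={w : Rxw}. Then □r at x, so □□r at x, so □r at y, so r at z, i.e. Rxz.
Conversely, on a frame with transitivity the schema holds at every world under every valuation.
So the correspondent is transitivity.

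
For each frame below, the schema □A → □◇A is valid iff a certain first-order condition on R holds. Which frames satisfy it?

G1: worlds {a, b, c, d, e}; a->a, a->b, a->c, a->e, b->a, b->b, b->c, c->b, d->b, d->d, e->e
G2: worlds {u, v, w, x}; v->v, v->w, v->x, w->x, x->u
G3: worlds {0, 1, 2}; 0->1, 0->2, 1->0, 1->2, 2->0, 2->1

G1, G3

Frame correspondent (Sahlqvist): ∀x ∀z (xRz → ∃w (xRw ∧ zRw)) — i.e. a generalized confluence (Geach) condition.
G1: satisfies the condition.
G2: fails — vRx but no t with vRt and xRt.
G3: satisfies the condition.
Valid on: G1, G3.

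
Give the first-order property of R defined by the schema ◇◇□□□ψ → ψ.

This is a Sahlqvist (Geach-type) schema ◇^2□^3ψ → □^0◇^0ψ.
First-order correspondent: ∀x ∀y (xR²y → ∃w (yR³w ∧ x = w)).

∀x ∀y (xR²y → ∃w (yR³w ∧ x = w))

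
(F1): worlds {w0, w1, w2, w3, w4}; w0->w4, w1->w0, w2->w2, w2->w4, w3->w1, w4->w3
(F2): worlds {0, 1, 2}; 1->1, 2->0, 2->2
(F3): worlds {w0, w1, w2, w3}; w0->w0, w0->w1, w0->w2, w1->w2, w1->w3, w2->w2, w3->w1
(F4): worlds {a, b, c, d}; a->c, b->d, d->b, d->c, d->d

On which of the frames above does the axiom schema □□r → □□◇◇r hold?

This is the axiom for a generalized confluence (Geach) condition; its first-order frame correspondent is ∀x ∀z (xR²z → ∃w (xR²w ∧ zR²w)).
(F1): fails — w0R²w3 but no w with w0R²w and w3R²w.
(F2): fails — 2R²0 but no w with 2R²w and 0R²w.
(F3): ✓.
(F4): fails — bR²c but no w with bR²w and cR²w.

(F3)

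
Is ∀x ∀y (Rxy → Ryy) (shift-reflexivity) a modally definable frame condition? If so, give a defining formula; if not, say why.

Yes — defined by □(□q → q)

This is a Sahlqvist condition; the T□ axiom □(□q → q) defines it.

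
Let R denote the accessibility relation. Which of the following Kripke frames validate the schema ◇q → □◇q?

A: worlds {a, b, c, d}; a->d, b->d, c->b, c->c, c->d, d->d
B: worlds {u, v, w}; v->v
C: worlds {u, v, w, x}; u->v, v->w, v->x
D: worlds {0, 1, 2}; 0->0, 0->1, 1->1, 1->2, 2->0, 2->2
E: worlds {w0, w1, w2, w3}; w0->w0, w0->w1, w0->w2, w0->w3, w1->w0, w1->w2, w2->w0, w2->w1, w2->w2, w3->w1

The schema corresponds to the Euclidean property: ∀x ∀y ∀z (Rxy ∧ Rxz → Ryz).
A: fails — Rcd and Rcc but not Rdc.
B: condition met.
C: fails — Ruv and Ruv but not Rvv.
D: fails — R01 and R00 but not R10.
E: fails — Rw0w1 and Rw0w1 but not Rw1w1.

B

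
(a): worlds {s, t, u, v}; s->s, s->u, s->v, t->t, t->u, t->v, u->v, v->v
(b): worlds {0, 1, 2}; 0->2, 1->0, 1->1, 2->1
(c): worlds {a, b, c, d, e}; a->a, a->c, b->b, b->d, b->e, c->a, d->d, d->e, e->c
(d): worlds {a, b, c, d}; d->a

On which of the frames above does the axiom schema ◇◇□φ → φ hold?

(d)

Frame correspondent (Sahlqvist): ∀x ∀y (xR²y → ∃w (yRw ∧ x = w)) — i.e. a generalized confluence (Geach) condition.
(a): fails — sR²u but no w with uRw and s=w.
(b): fails — 1R²0 but no w with 0Rw and 1=w.
(c): fails — bR²c but no w with cRw and b=w.
(d): satisfies the condition.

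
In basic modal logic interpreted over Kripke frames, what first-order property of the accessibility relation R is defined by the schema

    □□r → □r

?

This schema is the C4 axiom.
Its frame correspondent is density — ∀x ∀y (Rxy → ∃z (Rxz ∧ Rzy)).

density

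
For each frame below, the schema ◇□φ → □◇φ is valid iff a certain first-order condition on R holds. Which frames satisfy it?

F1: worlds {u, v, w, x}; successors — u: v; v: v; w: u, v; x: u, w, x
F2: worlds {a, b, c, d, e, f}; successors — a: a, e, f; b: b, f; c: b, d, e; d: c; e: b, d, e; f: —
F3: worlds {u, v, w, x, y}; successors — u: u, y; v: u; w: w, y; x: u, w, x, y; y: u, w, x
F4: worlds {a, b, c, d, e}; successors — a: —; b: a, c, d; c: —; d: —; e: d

The schema corresponds to convergence: ∀x ∀y ∀z (Rxy ∧ Rxz → ∃w (Ryw ∧ Rzw)).
F1: fails — Rxu and Rxx but u and x have no common successor.
F2: fails — Rae and Raf but e and f have no common successor.
F3: satisfies the condition.
F4: fails — Rba and Rba but a and a have no common successor.

F3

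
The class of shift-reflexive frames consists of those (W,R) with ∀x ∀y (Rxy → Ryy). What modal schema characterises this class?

This is shift-reflexivity; the standard corresponding axiom is T□: □(□ψ → ψ).

□(□ψ → ψ)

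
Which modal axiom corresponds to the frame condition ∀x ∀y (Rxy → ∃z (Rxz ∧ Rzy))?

□□q → □q

The condition is density. The C4 schema □□q → □q defines it.
Suppose □□q→□q is valid. Take Rxy and set V(q)={w : xR²w}. Then □□q at x, so □q at x, so q at y, i.e. ∃z(Rxz∧Rzy).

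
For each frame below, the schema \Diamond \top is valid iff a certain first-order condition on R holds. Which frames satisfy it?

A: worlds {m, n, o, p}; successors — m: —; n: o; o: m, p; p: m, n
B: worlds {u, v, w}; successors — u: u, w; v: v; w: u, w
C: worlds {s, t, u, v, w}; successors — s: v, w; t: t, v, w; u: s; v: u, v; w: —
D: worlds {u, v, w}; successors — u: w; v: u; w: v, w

B, D

The schema corresponds to seriality: \forall x \exists y Rxy.
A: fails — world m has no successor.
B: ✓.
C: fails — world w has no successor.
D: ✓.
Valid on: B, D.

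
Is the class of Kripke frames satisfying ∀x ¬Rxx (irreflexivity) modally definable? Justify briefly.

Any modally definable frame class is closed under surjective bounded morphisms.
The 4-cycle (worlds s,t,u,v with s→t→u→v→s) is irreflexive, and the map sending every world to a single reflexive point • is a surjective bounded morphism (forth: every edge maps to (•,•); back: every world has a successor). So any modal formula valid on the 4-cycle is also valid on the reflexive point, which is not irreflexive.
Hence irreflexivity is not modally definable.

Not modally definable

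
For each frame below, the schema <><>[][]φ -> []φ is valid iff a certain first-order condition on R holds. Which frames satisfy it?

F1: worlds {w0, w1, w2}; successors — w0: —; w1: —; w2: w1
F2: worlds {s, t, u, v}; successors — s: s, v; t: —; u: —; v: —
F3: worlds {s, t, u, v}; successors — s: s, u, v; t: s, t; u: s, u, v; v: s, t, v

F1, F3

This is the axiom for a generalized confluence (Geach) condition; its first-order frame correspondent is forall x forall y forall z ((x R^2 y & xRz) -> exists w (y R^2 w & z = w)).
F1: holds.
F2: fails — sR²v, sRs but no w with vR²w and s=w.
F3: holds.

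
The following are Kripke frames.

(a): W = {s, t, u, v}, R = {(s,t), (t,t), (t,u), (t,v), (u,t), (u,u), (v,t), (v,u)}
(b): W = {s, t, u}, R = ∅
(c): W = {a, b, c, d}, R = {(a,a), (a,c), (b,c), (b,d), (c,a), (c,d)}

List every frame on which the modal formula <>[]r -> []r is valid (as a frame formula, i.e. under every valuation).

Frame correspondent (Sahlqvist): forall x forall y forall z ((xRy & xRz) -> exists w (yRw & z = w)) — i.e. a generalized confluence (Geach) condition.
(a): fails — tRu, tRv but no w with uRw and v=w.
(b): satisfies the condition.
(c): fails — aRc, aRc but no w with cRw and c=w.
Valid on: (b).

(b)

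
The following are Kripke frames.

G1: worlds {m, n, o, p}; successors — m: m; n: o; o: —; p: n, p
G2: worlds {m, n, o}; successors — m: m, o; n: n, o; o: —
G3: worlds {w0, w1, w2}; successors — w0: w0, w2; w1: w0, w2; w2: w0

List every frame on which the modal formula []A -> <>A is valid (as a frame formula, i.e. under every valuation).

Frame correspondent (Sahlqvist): forall x exists y Rxy — i.e. seriality.
G1: fails — world o has no successor.
G2: fails — world o has no successor.
G3: holds.

G3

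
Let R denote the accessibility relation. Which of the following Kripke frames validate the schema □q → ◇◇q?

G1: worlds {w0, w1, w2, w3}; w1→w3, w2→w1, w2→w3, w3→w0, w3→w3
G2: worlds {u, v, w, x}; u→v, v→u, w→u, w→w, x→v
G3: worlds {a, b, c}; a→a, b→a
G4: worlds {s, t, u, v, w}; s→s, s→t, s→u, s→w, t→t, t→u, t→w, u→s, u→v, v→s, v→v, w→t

The schema corresponds to a generalized confluence (Geach) condition: ∀x ∃w (xRw ∧ xR²w).
G1: fails — at w0 but no w with w0Rw and w0R²w.
G2: fails — at u but no t with uRt and uR²t.
G3: fails — at c but no w with cRw and cR²w.
G4: holds.
Valid on: G4.

G4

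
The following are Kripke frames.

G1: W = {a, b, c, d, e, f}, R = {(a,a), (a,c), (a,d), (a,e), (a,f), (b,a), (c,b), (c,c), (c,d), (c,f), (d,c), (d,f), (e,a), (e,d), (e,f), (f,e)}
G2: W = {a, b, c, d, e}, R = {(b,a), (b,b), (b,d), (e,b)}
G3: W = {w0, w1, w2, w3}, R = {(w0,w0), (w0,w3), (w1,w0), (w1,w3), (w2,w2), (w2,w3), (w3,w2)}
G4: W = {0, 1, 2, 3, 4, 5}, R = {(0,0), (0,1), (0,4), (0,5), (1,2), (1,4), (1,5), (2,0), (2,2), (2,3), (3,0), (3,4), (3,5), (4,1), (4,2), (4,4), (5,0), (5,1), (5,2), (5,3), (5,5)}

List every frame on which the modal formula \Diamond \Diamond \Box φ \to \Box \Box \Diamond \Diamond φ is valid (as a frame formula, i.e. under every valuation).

Frame correspondent (Sahlqvist): \forall x \forall y \forall z ((x R^2 y \wedge x R^2 z) \to \exists w (yRw \wedge z R^2 w)) — i.e. a generalized confluence (Geach) condition.
G1: fails — aR²b, aR²d but no w with bRw and dR²w.
G2: fails — bR²a, bR²a but no w with aRw and aR²w.
G3: condition met.
G4: condition met.

G3, G4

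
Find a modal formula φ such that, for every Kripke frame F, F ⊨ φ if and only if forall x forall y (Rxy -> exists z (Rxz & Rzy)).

This is density; the standard corresponding axiom is C4: □□r → □r.
Suppose □□r→□r is valid. Take Rxy and set V(r)={w : xR²w}. Then □□r at x, so □r at x, so r at y, i.e. ∃z(Rxz∧Rzy).

□□r → □r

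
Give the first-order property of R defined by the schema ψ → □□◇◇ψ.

This is a Sahlqvist (Geach-type) schema ◇^0□^0ψ → □^2◇^2ψ.
Minimal-valuation argument: fix x; take any y with xR^0y and any z with xR^2z. Set V(ψ) to the set of worlds R-reachable from y in exactly 0 steps. Then □^0ψ holds at y, so the antecedent holds at x; validity forces ◇^2ψ at z, giving a w with zR^2w and yR^0w.
First-order correspondent: ∀x ∀z (xR²z → ∃w (x = w ∧ zR²w)).

∀x ∀z (xR²z → ∃w (x = w ∧ zR²w))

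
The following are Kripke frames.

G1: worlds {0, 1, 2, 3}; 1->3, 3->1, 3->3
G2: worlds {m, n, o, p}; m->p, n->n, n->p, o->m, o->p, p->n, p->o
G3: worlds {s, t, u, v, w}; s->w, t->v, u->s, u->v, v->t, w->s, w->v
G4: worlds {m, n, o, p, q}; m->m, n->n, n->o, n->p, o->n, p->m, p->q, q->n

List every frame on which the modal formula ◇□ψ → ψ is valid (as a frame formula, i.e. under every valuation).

G1

This is the axiom for symmetry; its first-order frame correspondent is ∀x ∀y (Rxy → Ryx).
G1: condition met.
G2: fails — Rom but not Rmo.
G3: fails — Ruv but not Rvu.
G4: fails — Rpm but not Rmp.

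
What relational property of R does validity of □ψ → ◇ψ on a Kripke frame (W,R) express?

Seriality

This is the D axiom.
It corresponds to seriality: ∀x ∃y Rxy.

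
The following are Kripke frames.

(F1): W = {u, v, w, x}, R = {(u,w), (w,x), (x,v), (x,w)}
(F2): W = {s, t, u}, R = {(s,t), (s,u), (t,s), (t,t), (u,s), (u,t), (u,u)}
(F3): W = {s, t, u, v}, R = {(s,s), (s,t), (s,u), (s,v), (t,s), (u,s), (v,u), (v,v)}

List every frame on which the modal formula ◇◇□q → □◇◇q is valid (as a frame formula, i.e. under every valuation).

(F2), (F3)

Frame correspondent (Sahlqvist): ∀x ∀y ∀z ((xR²y ∧ xRz) → ∃w (yRw ∧ zR²w)) — i.e. a generalized confluence (Geach) condition.
(F1): fails — wR²v, wRx but no t with vRt and xR²t.
(F2): satisfies the condition.
(F3): satisfies the condition.
Valid on: (F2), (F3).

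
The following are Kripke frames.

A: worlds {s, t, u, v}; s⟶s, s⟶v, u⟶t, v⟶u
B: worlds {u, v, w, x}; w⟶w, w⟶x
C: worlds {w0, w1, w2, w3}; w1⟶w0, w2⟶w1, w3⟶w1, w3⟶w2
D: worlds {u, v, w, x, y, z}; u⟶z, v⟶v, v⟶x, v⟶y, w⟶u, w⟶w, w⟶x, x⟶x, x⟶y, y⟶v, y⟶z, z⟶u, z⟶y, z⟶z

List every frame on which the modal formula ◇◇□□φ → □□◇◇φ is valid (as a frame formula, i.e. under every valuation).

D

Frame correspondent (Sahlqvist): ∀x ∀y ∀z ((xR²y ∧ xR²z) → ∃w (yR²w ∧ zR²w)) — i.e. a generalized confluence (Geach) condition.
A: fails — sR²s, sR²u but no w with sR²w and uR²w.
B: fails — wR²w, wR²x but no t with wR²t and xR²t.
C: fails — w2R²w0, w2R²w0 but no w with w0R²w and w0R²w.
D: satisfies the condition.
Valid on: D.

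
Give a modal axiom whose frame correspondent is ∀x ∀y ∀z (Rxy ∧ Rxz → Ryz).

This is the Euclidean property; the standard corresponding axiom is 5: ◇q → □◇q.

◇q → □◇q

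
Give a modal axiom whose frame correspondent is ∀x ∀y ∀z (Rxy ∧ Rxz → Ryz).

The condition is the Euclidean property. The 5 schema ◇p → □◇p defines it.

◇p → □◇p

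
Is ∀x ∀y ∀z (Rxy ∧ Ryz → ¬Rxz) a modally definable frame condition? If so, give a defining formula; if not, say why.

Any modally definable frame class is closed under surjective bounded morphisms.
The 7-cycle (worlds 0,1,2,3,4,5,6 with 0→1→2→3→4→5→6→0) is intransitive. Mapping every world to a single reflexive point • is a surjective bounded morphism; the reflexive point is not intransitive (R••∧R•• but R••).
So no modal formula (or set of formulas) defines exactly the intransitive frames.

No — not modally definable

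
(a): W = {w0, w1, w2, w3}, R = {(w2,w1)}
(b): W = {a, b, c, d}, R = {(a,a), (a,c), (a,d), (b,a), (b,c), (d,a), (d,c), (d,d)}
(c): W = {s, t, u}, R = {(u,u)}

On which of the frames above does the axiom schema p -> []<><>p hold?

Frame correspondent (Sahlqvist): forall x forall z (xRz -> exists w (x = w & z R^2 w)) — i.e. a generalized confluence (Geach) condition.
(a): fails — w2Rw1 but no w with w2=w and w1R²w.
(b): fails — aRc but no w with a=w and cR²w.
(c): ✓.
Valid on: (c).

(c)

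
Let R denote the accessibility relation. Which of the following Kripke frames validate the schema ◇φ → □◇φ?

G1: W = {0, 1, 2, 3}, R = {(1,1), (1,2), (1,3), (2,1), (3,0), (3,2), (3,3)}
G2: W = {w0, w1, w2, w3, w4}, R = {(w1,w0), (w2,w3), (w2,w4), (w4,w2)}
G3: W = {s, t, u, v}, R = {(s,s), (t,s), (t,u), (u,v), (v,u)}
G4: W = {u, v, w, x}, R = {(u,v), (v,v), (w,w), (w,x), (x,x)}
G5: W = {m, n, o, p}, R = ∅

Frame correspondent (Sahlqvist): ∀x ∀y ∀z (Rxy ∧ Rxz → Ryz) — i.e. the Euclidean property.
G1: fails — R12 and R12 but not R22.
G2: fails — Rw1w0 and Rw1w0 but not Rw0w0.
G3: fails — Rts and Rtu but not Rsu.
G4: fails — Rwx and Rww but not Rxw.
G5: ✓.

G5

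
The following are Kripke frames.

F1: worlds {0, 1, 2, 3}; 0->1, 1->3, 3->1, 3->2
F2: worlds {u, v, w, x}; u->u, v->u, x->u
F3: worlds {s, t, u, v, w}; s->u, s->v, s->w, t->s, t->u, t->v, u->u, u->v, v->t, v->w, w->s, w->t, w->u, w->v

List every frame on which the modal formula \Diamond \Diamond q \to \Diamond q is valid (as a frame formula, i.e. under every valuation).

F2

This is the axiom for transitivity; its first-order frame correspondent is \forall x \forall y \forall z (Rxy \wedge Ryz \to Rxz).
F1: fails — R01 and R13 but not R03.
F2: satisfies the condition.
F3: fails — Ruv and Rvw but not Ruw.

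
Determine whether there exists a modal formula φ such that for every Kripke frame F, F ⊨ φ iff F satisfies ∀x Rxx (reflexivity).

Yes, by □r → r

The condition is reflexivity. A defining modal formula is □r → r.
Suppose □r→r is valid. At any x set V(r)={w : Rxw}. Then □r holds at x, so r holds at x, i.e. Rxx.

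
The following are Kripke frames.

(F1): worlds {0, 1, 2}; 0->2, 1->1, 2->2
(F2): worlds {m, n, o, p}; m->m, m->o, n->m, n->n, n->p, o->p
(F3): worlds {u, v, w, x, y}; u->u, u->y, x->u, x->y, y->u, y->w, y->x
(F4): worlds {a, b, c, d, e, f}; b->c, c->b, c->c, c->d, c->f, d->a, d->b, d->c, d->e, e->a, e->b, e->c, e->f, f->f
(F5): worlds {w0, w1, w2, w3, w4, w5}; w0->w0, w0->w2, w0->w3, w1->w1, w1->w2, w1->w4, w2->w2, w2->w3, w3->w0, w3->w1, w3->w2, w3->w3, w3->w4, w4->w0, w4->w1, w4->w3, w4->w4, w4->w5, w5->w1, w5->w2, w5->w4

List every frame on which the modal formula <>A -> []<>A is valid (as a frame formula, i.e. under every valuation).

Frame correspondent (Sahlqvist): forall x forall y forall z (Rxy & Rxz -> Ryz) — i.e. the Euclidean property.
(F1): satisfies the condition.
(F2): fails — Rmo and Rmo but not Roo.
(F3): fails — Ruy and Ruy but not Ryy.
(F4): fails — Rcd and Rcd but not Rdd.
(F5): fails — Rw0w2 and Rw0w0 but not Rw2w0.
Valid on: (F1).

(F1)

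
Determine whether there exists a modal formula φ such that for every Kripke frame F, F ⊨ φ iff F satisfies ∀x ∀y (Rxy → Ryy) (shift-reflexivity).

Definable; □(□q → q) defines it

The condition is shift-reflexivity. A defining modal formula is □(□q → q).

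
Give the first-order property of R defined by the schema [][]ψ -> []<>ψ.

forall x forall z (xRz -> exists w (x R^2 w & zRw))

This is a Sahlqvist (Geach-type) schema ◇^0□^2ψ → □^1◇^1ψ.
Minimal-valuation argument: fix x; take any y with xR^0y and any z with xR^1z. Set V(ψ) to the set of worlds R-reachable from y in exactly 2 steps. Then □^2ψ holds at y, so the antecedent holds at x; validity forces ◇^1ψ at z, giving a w with zR^1w and yR^2w.
First-order correspondent: forall x forall z (xRz -> exists w (x R^2 w & zRw)).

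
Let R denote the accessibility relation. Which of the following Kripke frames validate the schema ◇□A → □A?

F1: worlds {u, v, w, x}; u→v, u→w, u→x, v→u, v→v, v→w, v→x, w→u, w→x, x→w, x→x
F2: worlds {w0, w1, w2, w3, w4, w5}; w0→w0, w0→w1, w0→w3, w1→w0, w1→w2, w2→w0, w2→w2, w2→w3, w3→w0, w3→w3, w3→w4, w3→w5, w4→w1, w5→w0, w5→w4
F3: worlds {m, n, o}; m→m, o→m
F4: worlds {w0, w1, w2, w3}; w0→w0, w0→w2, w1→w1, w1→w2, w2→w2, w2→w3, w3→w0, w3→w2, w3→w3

F3

This is the axiom for the Euclidean property; its first-order frame correspondent is ∀x ∀y ∀z (Rxy ∧ Rxz → Ryz).
F1: fails — Ruw and Ruv but not Rwv.
F2: fails — Rw0w1 and Rw0w1 but not Rw1w1.
F3: satisfies the condition.
F4: fails — Rw0w2 and Rw0w0 but not Rw2w0.
Valid on: F3.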